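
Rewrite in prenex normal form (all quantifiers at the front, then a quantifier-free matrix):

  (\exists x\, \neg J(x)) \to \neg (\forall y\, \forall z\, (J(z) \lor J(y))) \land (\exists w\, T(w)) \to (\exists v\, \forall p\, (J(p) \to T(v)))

\forall x\, \forall y\, \forall z\, \forall w\, \exists v\, \forall p\, (J(x) \lor J(z) \lor J(y) \lor \neg T(w) \lor \neg J(p) \lor T(v))

Rewrite implications/biconditionals: A → B as ¬A ∨ B.
  \neg (\exists x\, \neg J(x)) \lor \neg (\neg (\forall y\, \forall z\, (J(z) \lor J(y))) \land (\exists w\, T(w))) \lor (\exists v\, \forall p\, (\neg J(p) \lor T(v)))
Drive negations inward (¬∀x A ≡ ∃x ¬A, ¬∃x A ≡ ∀x ¬A, De Morgan for ∧/∨):
  (\forall x\, J(x)) \lor (\forall y\, \forall z\, (J(z) \lor J(y))) \lor (\forall w\, \neg T(w)) \lor (\exists v\, \forall p\, (\neg J(p) \lor T(v)))
Extract every quantifier outward, since the variables are now distinct and don't occur free across branches:
  \forall x\, \forall y\, \forall z\, \forall w\, \exists v\, \forall p\, (J(x) \lor J(z) \lor J(y) \lor \neg T(w) \lor \neg J(p) \lor T(v))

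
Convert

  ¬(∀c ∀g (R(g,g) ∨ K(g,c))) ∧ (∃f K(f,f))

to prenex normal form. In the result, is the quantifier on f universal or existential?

Push ¬ through the quantifiers and connectives to reach negation normal form:
  (∃c ∃g (¬R(g,g) ∧ ¬K(g,c))) ∧ (∃f K(f,f))
All bound variables are already distinct, so no renaming is needed.
Pull the quantifiers to the front (each side's bound variable is not free in the other side):
  ∃c ∃g ∃f (¬R(g,g) ∧ ¬K(g,c) ∧ K(f,f))
The quantifier ∃f sits under an even number of negations, so it remains existential.

existential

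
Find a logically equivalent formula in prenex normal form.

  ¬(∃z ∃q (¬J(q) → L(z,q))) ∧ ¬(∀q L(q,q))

Eliminate → and ↔ using ¬ and ∨.
  ¬(∃z ∃q (¬¬J(q) ∨ L(z,q))) ∧ ¬(∀q L(q,q))
Push ¬ through the quantifiers and connectives to reach negation normal form:
  (∀z ∀q (¬J(q) ∧ ¬L(z,q))) ∧ (∃q ¬L(q,q))
Rename bound variables to avoid capture: q↦w1.
  (∀z ∀q (¬J(q) ∧ ¬L(z,q))) ∧ (∃w1 ¬L(w1,w1))
Finally move all quantifiers to the prefix:
  ∀z ∀q ∃w1 (¬J(q) ∧ ¬L(z,q) ∧ ¬L(w1,w1))

∀z ∀q ∃w1 (¬J(q) ∧ ¬L(z,q) ∧ ¬L(w1,w1))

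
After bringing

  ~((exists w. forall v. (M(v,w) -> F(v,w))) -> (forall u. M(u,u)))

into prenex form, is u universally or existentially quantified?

Eliminate → and ↔ using ¬ and ∨.
  ~(~(exists w. forall v. (~M(v,w) | F(v,w))) | (forall u. M(u,u)))
Move each ¬ inward, flipping quantifiers it crosses:
  (exists w. forall v. (~M(v,w) | F(v,w))) & (exists u. ~M(u,u))
All bound variables are already distinct, so no renaming is needed.
Finally move all quantifiers to the prefix:
  exists w. forall v. exists u. ((~M(v,w) | F(v,w)) & ~M(u,u))
The quantifier forall u sits under an odd number of negations (counting the antecedent side of each →), so it flips to exists u.

existential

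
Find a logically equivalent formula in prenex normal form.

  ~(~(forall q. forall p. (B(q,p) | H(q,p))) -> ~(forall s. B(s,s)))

exists q. exists p. forall s. (~B(q,p) & ~H(q,p) & B(s,s))

Rewrite implications/biconditionals: A → B as ¬A ∨ B.
  ~(~~(forall q. forall p. (B(q,p) | H(q,p))) | ~(forall s. B(s,s)))
Push ¬ through the quantifiers and connectives to reach negation normal form:
  (exists q. exists p. (~B(q,p) & ~H(q,p))) & (forall s. B(s,s))
Extract every quantifier outward, since the variables are now distinct and don't occur free across branches:
  exists q. exists p. forall s. (~B(q,p) & ~H(q,p) & B(s,s))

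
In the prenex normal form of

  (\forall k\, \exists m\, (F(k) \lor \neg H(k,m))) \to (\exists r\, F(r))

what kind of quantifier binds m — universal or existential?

Eliminate → and ↔ using ¬ and ∨.
  \neg (\forall k\, \exists m\, (F(k) \lor \neg H(k,m))) \lor (\exists r\, F(r))
Push ¬ through the quantifiers and connectives to reach negation normal form:
  (\exists k\, \forall m\, (\neg F(k) \land H(k,m))) \lor (\exists r\, F(r))
Pull the quantifiers to the front (each side's bound variable is not free in the other side):
  \exists k\, \forall m\, \exists r\, (\neg F(k) \land H(k,m) \lor F(r))
The quantifier \exists m sits under an odd number of negations (counting the antecedent side of each →), so it flips to \forall m.

universal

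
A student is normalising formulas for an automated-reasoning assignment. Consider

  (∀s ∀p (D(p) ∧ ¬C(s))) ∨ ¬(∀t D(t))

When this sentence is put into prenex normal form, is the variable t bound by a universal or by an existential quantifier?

existential

Move each ¬ inward, flipping quantifiers it crosses:
  (∀s ∀p (D(p) ∧ ¬C(s))) ∨ (∃t ¬D(t))
All bound variables are already distinct, so no renaming is needed.
Pull the quantifiers to the front (each side's bound variable is not free in the other side):
  ∀s ∀p ∃t (D(p) ∧ ¬C(s) ∨ ¬D(t))
The quantifier ∀t sits under an odd number of negations, so it flips to ∃t.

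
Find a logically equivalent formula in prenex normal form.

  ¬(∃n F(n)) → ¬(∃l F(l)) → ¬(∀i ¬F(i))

Rewrite implications/biconditionals: A → B as ¬A ∨ B.
  ¬¬(∃n F(n)) ∨ ¬¬(∃l F(l)) ∨ ¬(∀i ¬F(i))
Push ¬ through the quantifiers and connectives to reach negation normal form:
  (∃n F(n)) ∨ (∃l F(l)) ∨ (∃i F(i))
Pull the quantifiers to the front (each side's bound variable is not free in the other side):
  ∃n ∃l ∃i (F(n) ∨ F(l) ∨ F(i))

∃n ∃l ∃i (F(n) ∨ F(l) ∨ F(i))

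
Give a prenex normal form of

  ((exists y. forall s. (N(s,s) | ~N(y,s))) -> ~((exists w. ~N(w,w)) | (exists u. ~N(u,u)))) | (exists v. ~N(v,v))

forall y. exists s. forall w. forall u. exists v. (~N(s,s) & N(y,s) | N(w,w) & N(u,u) | ~N(v,v))

First replace A → B with ¬A ∨ B.
  ~(exists y. forall s. (N(s,s) | ~N(y,s))) | ~((exists w. ~N(w,w)) | (exists u. ~N(u,u))) | (exists v. ~N(v,v))
Move each ¬ inward, flipping quantifiers it crosses:
  (forall y. exists s. (~N(s,s) & N(y,s))) | (forall w. N(w,w)) & (forall u. N(u,u)) | (exists v. ~N(v,v))
All bound variables are already distinct, so no renaming is needed.
Extract every quantifier outward, since the variables are now distinct and don't occur free across branches:
  forall y. exists s. forall w. forall u. exists v. (~N(s,s) & N(y,s) | N(w,w) & N(u,u) | ~N(v,v))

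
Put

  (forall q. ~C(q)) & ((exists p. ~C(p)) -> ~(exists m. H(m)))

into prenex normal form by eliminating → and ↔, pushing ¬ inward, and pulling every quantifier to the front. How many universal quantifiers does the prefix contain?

3

Eliminate → and ↔ using ¬ and ∨.
  (forall q. ~C(q)) & (~(exists p. ~C(p)) | ~(exists m. H(m)))
Move each ¬ inward, flipping quantifiers it crosses:
  (forall q. ~C(q)) & ((forall p. C(p)) | (forall m. ~H(m)))
All bound variables are already distinct, so no renaming is needed.
Extract every quantifier outward, since the variables are now distinct and don't occur free across branches:
  forall q. forall p. forall m. (~C(q) & (C(p) | ~H(m)))
The prefix is forall q forall p forall m: 3 universal, 0 existential.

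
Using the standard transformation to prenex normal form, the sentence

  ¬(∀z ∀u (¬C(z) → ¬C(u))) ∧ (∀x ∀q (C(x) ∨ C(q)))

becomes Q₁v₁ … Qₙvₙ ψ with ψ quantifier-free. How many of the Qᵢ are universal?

2

First replace A → B with ¬A ∨ B.
  ¬(∀z ∀u (¬¬C(z) ∨ ¬C(u))) ∧ (∀x ∀q (C(x) ∨ C(q)))
Push ¬ through the quantifiers and connectives to reach negation normal form:
  (∃z ∃u (¬C(z) ∧ C(u))) ∧ (∀x ∀q (C(x) ∨ C(q)))
All bound variables are already distinct, so no renaming is needed.
Pull the quantifiers to the front (each side's bound variable is not free in the other side):
  ∃z ∃u ∀x ∀q (¬C(z) ∧ C(u) ∧ (C(x) ∨ C(q)))
The prefix is ∃z ∃u ∀x ∀q: 2 universal, 2 existential.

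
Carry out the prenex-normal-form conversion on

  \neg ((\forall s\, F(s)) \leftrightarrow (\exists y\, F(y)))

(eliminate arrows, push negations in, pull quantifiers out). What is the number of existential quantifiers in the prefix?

Eliminate → and ↔ using ¬ and ∨; A ↔ B as (¬A ∨ B) ∧ (¬B ∨ A).
  \neg ((\neg (\forall s\, F(s)) \lor (\exists y\, F(y))) \land (\neg (\exists y\, F(y)) \lor (\forall s\, F(s))))
Push ¬ through the quantifiers and connectives to reach negation normal form:
  (\forall s\, F(s)) \land (\forall y\, \neg F(y)) \lor (\exists y\, F(y)) \land (\exists s\, \neg F(s))
Give each quantifier a distinct variable: y↦x1, s↦y1.
  (\forall s\, F(s)) \land (\forall y\, \neg F(y)) \lor (\exists x1\, F(x1)) \land (\exists y1\, \neg F(y1))
Finally move all quantifiers to the prefix:
  \forall s\, \forall y\, \exists x1\, \exists y1\, (F(s) \land \neg F(y) \lor F(x1) \land \neg F(y1))
The prefix is \forall s \forall y \exists x1 \exists y1: 2 universal, 2 existential.

2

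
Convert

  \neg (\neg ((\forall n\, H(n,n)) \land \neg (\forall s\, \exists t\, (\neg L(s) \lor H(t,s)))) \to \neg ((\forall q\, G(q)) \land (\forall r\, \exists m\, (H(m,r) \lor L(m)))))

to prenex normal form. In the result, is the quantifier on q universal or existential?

Rewrite implications/biconditionals: A → B as ¬A ∨ B.
  \neg (\neg \neg ((\forall n\, H(n,n)) \land \neg (\forall s\, \exists t\, (\neg L(s) \lor H(t,s)))) \lor \neg ((\forall q\, G(q)) \land (\forall r\, \exists m\, (H(m,r) \lor L(m)))))
Push ¬ through the quantifiers and connectives to reach negation normal form:
  ((\exists n\, \neg H(n,n)) \lor (\forall s\, \exists t\, (\neg L(s) \lor H(t,s)))) \land (\forall q\, G(q)) \land (\forall r\, \exists m\, (H(m,r) \lor L(m)))
All bound variables are already distinct, so no renaming is needed.
Finally move all quantifiers to the prefix:
  \exists n\, \forall s\, \exists t\, \forall q\, \forall r\, \exists m\, ((\neg H(n,n) \lor \neg L(s) \lor H(t,s)) \land G(q) \land (H(m,r) \lor L(m)))
The quantifier \forall q sits under an even number of negations (counting the antecedent side of each →), so it remains universal.

universal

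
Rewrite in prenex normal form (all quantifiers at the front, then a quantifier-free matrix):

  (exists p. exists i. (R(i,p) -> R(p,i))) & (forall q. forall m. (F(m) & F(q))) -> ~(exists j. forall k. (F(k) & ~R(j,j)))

forall p. forall i. exists q. exists m. forall j. exists k. (R(i,p) & ~R(p,i) | ~F(m) | ~F(q) | ~F(k) | R(j,j))

Eliminate → and ↔ using ¬ and ∨.
  ~((exists p. exists i. (~R(i,p) | R(p,i))) & (forall q. forall m. (F(m) & F(q)))) | ~(exists j. forall k. (F(k) & ~R(j,j)))
Move each ¬ inward, flipping quantifiers it crosses:
  (forall p. forall i. (R(i,p) & ~R(p,i))) | (exists q. exists m. (~F(m) | ~F(q))) | (forall j. exists k. (~F(k) | R(j,j)))
All bound variables are already distinct, so no renaming is needed.
Finally move all quantifiers to the prefix:
  forall p. forall i. exists q. exists m. forall j. exists k. (R(i,p) & ~R(p,i) | ~F(m) | ~F(q) | ~F(k) | R(j,j))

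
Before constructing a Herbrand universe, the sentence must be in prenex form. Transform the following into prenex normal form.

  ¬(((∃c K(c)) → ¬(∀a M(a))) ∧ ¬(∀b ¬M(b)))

First replace A → B with ¬A ∨ B.
  ¬((¬(∃c K(c)) ∨ ¬(∀a M(a))) ∧ ¬(∀b ¬M(b)))
Push ¬ through the quantifiers and connectives to reach negation normal form:
  (∃c K(c)) ∧ (∀a M(a)) ∨ (∀b ¬M(b))
Finally move all quantifiers to the prefix:
  ∃c ∀a ∀b (K(c) ∧ M(a) ∨ ¬M(b))

∃c ∀a ∀b (K(c) ∧ M(a) ∨ ¬M(b))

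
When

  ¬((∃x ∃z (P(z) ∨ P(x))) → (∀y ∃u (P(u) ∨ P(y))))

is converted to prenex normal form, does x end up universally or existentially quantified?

existential

First replace A → B with ¬A ∨ B.
  ¬(¬(∃x ∃z (P(z) ∨ P(x))) ∨ (∀y ∃u (P(u) ∨ P(y))))
Drive negations inward (¬∀x A ≡ ∃x ¬A, ¬∃x A ≡ ∀x ¬A, De Morgan for ∧/∨):
  (∃x ∃z (P(z) ∨ P(x))) ∧ (∃y ∀u (¬P(u) ∧ ¬P(y)))
All bound variables are already distinct, so no renaming is needed.
Pull the quantifiers to the front (each side's bound variable is not free in the other side):
  ∃x ∃z ∃y ∀u ((P(z) ∨ P(x)) ∧ ¬P(u) ∧ ¬P(y))
The quantifier ∃x sits under an even number of negations (counting the antecedent side of each →), so it remains existential.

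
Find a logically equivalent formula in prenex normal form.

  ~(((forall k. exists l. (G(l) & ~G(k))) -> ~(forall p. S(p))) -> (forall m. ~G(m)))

Rewrite implications/biconditionals: A → B as ¬A ∨ B.
  ~(~(~(forall k. exists l. (G(l) & ~G(k))) | ~(forall p. S(p))) | (forall m. ~G(m)))
Push ¬ through the quantifiers and connectives to reach negation normal form:
  ((exists k. forall l. (~G(l) | G(k))) | (exists p. ~S(p))) & (exists m. G(m))
Pull the quantifiers to the front (each side's bound variable is not free in the other side):
  exists k. forall l. exists p. exists m. ((~G(l) | G(k) | ~S(p)) & G(m))

exists k. forall l. exists p. exists m. ((~G(l) | G(k) | ~S(p)) & G(m))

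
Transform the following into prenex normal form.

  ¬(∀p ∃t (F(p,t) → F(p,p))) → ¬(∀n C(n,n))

Eliminate → and ↔ using ¬ and ∨.
  ¬¬(∀p ∃t (¬F(p,t) ∨ F(p,p))) ∨ ¬(∀n C(n,n))
Push ¬ through the quantifiers and connectives to reach negation normal form:
  (∀p ∃t (¬F(p,t) ∨ F(p,p))) ∨ (∃n ¬C(n,n))
All bound variables are already distinct, so no renaming is needed.
Extract every quantifier outward, since the variables are now distinct and don't occur free across branches:
  ∀p ∃t ∃n (¬F(p,t) ∨ F(p,p) ∨ ¬C(n,n))

∀p ∃t ∃n (¬F(p,t) ∨ F(p,p) ∨ ¬C(n,n))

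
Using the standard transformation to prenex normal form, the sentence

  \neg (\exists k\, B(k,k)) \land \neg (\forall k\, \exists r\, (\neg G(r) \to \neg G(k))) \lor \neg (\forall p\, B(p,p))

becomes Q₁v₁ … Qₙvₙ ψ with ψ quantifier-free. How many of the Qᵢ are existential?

2

Rewrite implications/biconditionals: A → B as ¬A ∨ B.
  \neg (\exists k\, B(k,k)) \land \neg (\forall k\, \exists r\, (\neg \neg G(r) \lor \neg G(k))) \lor \neg (\forall p\, B(p,p))
Move each ¬ inward, flipping quantifiers it crosses:
  (\forall k\, \neg B(k,k)) \land (\exists k\, \forall r\, (\neg G(r) \land G(k))) \lor (\exists p\, \neg B(p,p))
Give each quantifier a distinct variable: k↦u.
  (\forall k\, \neg B(k,k)) \land (\exists u\, \forall r\, (\neg G(r) \land G(u))) \lor (\exists p\, \neg B(p,p))
Pull the quantifiers to the front (each side's bound variable is not free in the other side):
  \forall k\, \exists u\, \forall r\, \exists p\, (\neg B(k,k) \land \neg G(r) \land G(u) \lor \neg B(p,p))
The prefix is \forall k \exists u \forall r \exists p: 2 universal, 2 existential.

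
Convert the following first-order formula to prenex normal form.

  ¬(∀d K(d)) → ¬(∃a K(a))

First replace A → B with ¬A ∨ B.
  ¬¬(∀d K(d)) ∨ ¬(∃a K(a))
Push ¬ through the quantifiers and connectives to reach negation normal form:
  (∀d K(d)) ∨ (∀a ¬K(a))
All bound variables are already distinct, so no renaming is needed.
Extract every quantifier outward, since the variables are now distinct and don't occur free across branches:
  ∀d ∀a (K(d) ∨ ¬K(a))

∀d ∀a (K(d) ∨ ¬K(a))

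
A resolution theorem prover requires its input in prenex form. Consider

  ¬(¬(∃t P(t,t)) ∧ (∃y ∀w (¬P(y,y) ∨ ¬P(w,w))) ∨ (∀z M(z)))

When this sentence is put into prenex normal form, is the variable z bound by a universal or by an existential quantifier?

existential

Drive negations inward (¬∀x A ≡ ∃x ¬A, ¬∃x A ≡ ∀x ¬A, De Morgan for ∧/∨):
  ((∃t P(t,t)) ∨ (∀y ∃w (P(y,y) ∧ P(w,w)))) ∧ (∃z ¬M(z))
All bound variables are already distinct, so no renaming is needed.
Pull the quantifiers to the front (each side's bound variable is not free in the other side):
  ∃t ∀y ∃w ∃z ((P(t,t) ∨ P(y,y) ∧ P(w,w)) ∧ ¬M(z))
The quantifier ∀z sits under an odd number of negations, so it flips to ∃z.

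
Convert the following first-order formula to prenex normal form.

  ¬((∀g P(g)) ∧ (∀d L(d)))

Drive negations inward (¬∀x A ≡ ∃x ¬A, ¬∃x A ≡ ∀x ¬A, De Morgan for ∧/∨):
  (∃g ¬P(g)) ∨ (∃d ¬L(d))
Pull the quantifiers to the front (each side's bound variable is not free in the other side):
  ∃g ∃d (¬P(g) ∨ ¬L(d))

∃g ∃d (¬P(g) ∨ ¬L(d))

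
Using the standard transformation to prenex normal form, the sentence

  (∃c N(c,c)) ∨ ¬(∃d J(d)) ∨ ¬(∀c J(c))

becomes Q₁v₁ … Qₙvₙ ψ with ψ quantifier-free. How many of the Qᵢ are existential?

Drive negations inward (¬∀x A ≡ ∃x ¬A, ¬∃x A ≡ ∀x ¬A, De Morgan for ∧/∨):
  (∃c N(c,c)) ∨ (∀d ¬J(d)) ∨ (∃c ¬J(c))
Rename bound variables to avoid capture: c↦v1.
  (∃c N(c,c)) ∨ (∀d ¬J(d)) ∨ (∃v1 ¬J(v1))
Pull the quantifiers to the front (each side's bound variable is not free in the other side):
  ∃c ∀d ∃v1 (N(c,c) ∨ ¬J(d) ∨ ¬J(v1))
The prefix is ∃c ∀d ∃v1: 1 universal, 2 existential.

2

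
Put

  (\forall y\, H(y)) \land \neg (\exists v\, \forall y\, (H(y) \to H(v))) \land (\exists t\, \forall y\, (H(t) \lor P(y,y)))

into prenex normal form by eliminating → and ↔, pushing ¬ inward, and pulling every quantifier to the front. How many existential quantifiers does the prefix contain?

Eliminate → and ↔ using ¬ and ∨.
  (\forall y\, H(y)) \land \neg (\exists v\, \forall y\, (\neg H(y) \lor H(v))) \land (\exists t\, \forall y\, (H(t) \lor P(y,y)))
Drive negations inward (¬∀x A ≡ ∃x ¬A, ¬∃x A ≡ ∀x ¬A, De Morgan for ∧/∨):
  (\forall y\, H(y)) \land (\forall v\, \exists y\, (H(y) \land \neg H(v))) \land (\exists t\, \forall y\, (H(t) \lor P(y,y)))
Give each quantifier a distinct variable: y↦s, y↦z1.
  (\forall y\, H(y)) \land (\forall v\, \exists s\, (H(s) \land \neg H(v))) \land (\exists t\, \forall z1\, (H(t) \lor P(z1,z1)))
Finally move all quantifiers to the prefix:
  \forall y\, \forall v\, \exists s\, \exists t\, \forall z1\, (H(y) \land H(s) \land \neg H(v) \land (H(t) \lor P(z1,z1)))
The prefix is \forall y \forall v \exists s \exists t \forall z1: 3 universal, 2 existential.

2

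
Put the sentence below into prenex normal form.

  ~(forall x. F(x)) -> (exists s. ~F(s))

forall x. exists s. (F(x) | ~F(s))

Rewrite implications/biconditionals: A → B as ¬A ∨ B.
  ~~(forall x. F(x)) | (exists s. ~F(s))
Drive negations inward (¬∀x A ≡ ∃x ¬A, ¬∃x A ≡ ∀x ¬A, De Morgan for ∧/∨):
  (forall x. F(x)) | (exists s. ~F(s))
All bound variables are already distinct, so no renaming is needed.
Finally move all quantifiers to the prefix:
  forall x. exists s. (F(x) | ~F(s))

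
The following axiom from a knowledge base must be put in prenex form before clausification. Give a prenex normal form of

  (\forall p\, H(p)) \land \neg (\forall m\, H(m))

\forall p\, \exists m\, (H(p) \land \neg H(m))

Drive negations inward (¬∀x A ≡ ∃x ¬A, ¬∃x A ≡ ∀x ¬A, De Morgan for ∧/∨):
  (\forall p\, H(p)) \land (\exists m\, \neg H(m))
All bound variables are already distinct, so no renaming is needed.
Extract every quantifier outward, since the variables are now distinct and don't occur free across branches:
  \forall p\, \exists m\, (H(p) \land \neg H(m))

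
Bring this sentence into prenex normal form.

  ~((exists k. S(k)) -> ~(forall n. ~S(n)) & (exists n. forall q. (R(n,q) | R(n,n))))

Rewrite implications/biconditionals: A → B as ¬A ∨ B.
  ~(~(exists k. S(k)) | ~(forall n. ~S(n)) & (exists n. forall q. (R(n,q) | R(n,n))))
Drive negations inward (¬∀x A ≡ ∃x ¬A, ¬∃x A ≡ ∀x ¬A, De Morgan for ∧/∨):
  (exists k. S(k)) & ((forall n. ~S(n)) | (forall n. exists q. (~R(n,q) & ~R(n,n))))
Give each quantifier a distinct variable: n↦v1.
  (exists k. S(k)) & ((forall n. ~S(n)) | (forall v1. exists q. (~R(v1,q) & ~R(v1,v1))))
Pull the quantifiers to the front (each side's bound variable is not free in the other side):
  exists k. forall n. forall v1. exists q. (S(k) & (~S(n) | ~R(v1,q) & ~R(v1,v1)))

exists k. forall n. forall v1. exists q. (S(k) & (~S(n) | ~R(v1,q) & ~R(v1,v1)))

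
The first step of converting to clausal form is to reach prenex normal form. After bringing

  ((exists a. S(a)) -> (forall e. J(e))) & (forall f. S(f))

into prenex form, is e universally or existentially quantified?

Eliminate → and ↔ using ¬ and ∨.
  (~(exists a. S(a)) | (forall e. J(e))) & (forall f. S(f))
Push ¬ through the quantifiers and connectives to reach negation normal form:
  ((forall a. ~S(a)) | (forall e. J(e))) & (forall f. S(f))
All bound variables are already distinct, so no renaming is needed.
Finally move all quantifiers to the prefix:
  forall a. forall e. forall f. ((~S(a) | J(e)) & S(f))
The quantifier forall e sits under an even number of negations (counting the antecedent side of each →), so it remains universal.

universal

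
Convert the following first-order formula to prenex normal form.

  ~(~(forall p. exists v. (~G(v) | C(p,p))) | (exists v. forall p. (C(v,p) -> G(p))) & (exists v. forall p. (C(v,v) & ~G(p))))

Eliminate → and ↔ using ¬ and ∨.
  ~(~(forall p. exists v. (~G(v) | C(p,p))) | (exists v. forall p. (~C(v,p) | G(p))) & (exists v. forall p. (C(v,v) & ~G(p))))
Move each ¬ inward, flipping quantifiers it crosses:
  (forall p. exists v. (~G(v) | C(p,p))) & ((forall v. exists p. (C(v,p) & ~G(p))) | (forall v. exists p. (~C(v,v) | G(p))))
Rename bound variables to avoid capture: v↦y, p↦c, v↦s, p↦r.
  (forall p. exists v. (~G(v) | C(p,p))) & ((forall y. exists c. (C(y,c) & ~G(c))) | (forall s. exists r. (~C(s,s) | G(r))))
Extract every quantifier outward, since the variables are now distinct and don't occur free across branches:
  forall p. exists v. forall y. exists c. forall s. exists r. ((~G(v) | C(p,p)) & (C(y,c) & ~G(c) | ~C(s,s) | G(r)))

forall p. exists v. forall y. exists c. forall s. exists r. ((~G(v) | C(p,p)) & (C(y,c) & ~G(c) | ~C(s,s) | G(r)))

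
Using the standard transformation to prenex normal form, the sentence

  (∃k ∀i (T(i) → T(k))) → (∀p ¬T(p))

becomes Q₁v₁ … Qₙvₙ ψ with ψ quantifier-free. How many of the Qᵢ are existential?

1

Eliminate → and ↔ using ¬ and ∨.
  ¬(∃k ∀i (¬T(i) ∨ T(k))) ∨ (∀p ¬T(p))
Drive negations inward (¬∀x A ≡ ∃x ¬A, ¬∃x A ≡ ∀x ¬A, De Morgan for ∧/∨):
  (∀k ∃i (T(i) ∧ ¬T(k))) ∨ (∀p ¬T(p))
All bound variables are already distinct, so no renaming is needed.
Extract every quantifier outward, since the variables are now distinct and don't occur free across branches:
  ∀k ∃i ∀p (T(i) ∧ ¬T(k) ∨ ¬T(p))
The prefix is ∀k ∃i ∀p: 2 universal, 1 existential.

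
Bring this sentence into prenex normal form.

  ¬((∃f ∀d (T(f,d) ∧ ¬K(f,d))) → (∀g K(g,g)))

∃f ∀d ∃g (T(f,d) ∧ ¬K(f,d) ∧ ¬K(g,g))

First replace A → B with ¬A ∨ B.
  ¬(¬(∃f ∀d (T(f,d) ∧ ¬K(f,d))) ∨ (∀g K(g,g)))
Push ¬ through the quantifiers and connectives to reach negation normal form:
  (∃f ∀d (T(f,d) ∧ ¬K(f,d))) ∧ (∃g ¬K(g,g))
Finally move all quantifiers to the prefix:
  ∃f ∀d ∃g (T(f,d) ∧ ¬K(f,d) ∧ ¬K(g,g))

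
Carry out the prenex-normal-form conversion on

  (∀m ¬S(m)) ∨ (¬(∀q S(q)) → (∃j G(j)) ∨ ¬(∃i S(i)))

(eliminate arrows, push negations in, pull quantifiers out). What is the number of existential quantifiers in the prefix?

Eliminate → and ↔ using ¬ and ∨.
  (∀m ¬S(m)) ∨ ¬¬(∀q S(q)) ∨ (∃j G(j)) ∨ ¬(∃i S(i))
Drive negations inward (¬∀x A ≡ ∃x ¬A, ¬∃x A ≡ ∀x ¬A, De Morgan for ∧/∨):
  (∀m ¬S(m)) ∨ (∀q S(q)) ∨ (∃j G(j)) ∨ (∀i ¬S(i))
All bound variables are already distinct, so no renaming is needed.
Pull the quantifiers to the front (each side's bound variable is not free in the other side):
  ∀m ∀q ∃j ∀i (¬S(m) ∨ S(q) ∨ G(j) ∨ ¬S(i))
The prefix is ∀m ∀q ∃j ∀i: 3 universal, 1 existential.

1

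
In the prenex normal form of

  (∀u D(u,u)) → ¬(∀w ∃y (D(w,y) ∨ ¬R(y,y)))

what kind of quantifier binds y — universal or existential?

universal

Eliminate → and ↔ using ¬ and ∨.
  ¬(∀u D(u,u)) ∨ ¬(∀w ∃y (D(w,y) ∨ ¬R(y,y)))
Push ¬ through the quantifiers and connectives to reach negation normal form:
  (∃u ¬D(u,u)) ∨ (∃w ∀y (¬D(w,y) ∧ R(y,y)))
All bound variables are already distinct, so no renaming is needed.
Pull the quantifiers to the front (each side's bound variable is not free in the other side):
  ∃u ∃w ∀y (¬D(u,u) ∨ ¬D(w,y) ∧ R(y,y))
The quantifier ∃y sits under an odd number of negations (counting the antecedent side of each →), so it flips to ∀y.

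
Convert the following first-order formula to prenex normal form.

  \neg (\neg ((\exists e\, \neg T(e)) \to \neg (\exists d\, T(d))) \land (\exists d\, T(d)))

Rewrite implications/biconditionals: A → B as ¬A ∨ B.
  \neg (\neg (\neg (\exists e\, \neg T(e)) \lor \neg (\exists d\, T(d))) \land (\exists d\, T(d)))
Drive negations inward (¬∀x A ≡ ∃x ¬A, ¬∃x A ≡ ∀x ¬A, De Morgan for ∧/∨):
  (\forall e\, T(e)) \lor (\forall d\, \neg T(d)) \lor (\forall d\, \neg T(d))
Give each quantifier a distinct variable: d↦q.
  (\forall e\, T(e)) \lor (\forall d\, \neg T(d)) \lor (\forall q\, \neg T(q))
Finally move all quantifiers to the prefix:
  \forall e\, \forall d\, \forall q\, (T(e) \lor \neg T(d) \lor \neg T(q))

\forall e\, \forall d\, \forall q\, (T(e) \lor \neg T(d) \lor \neg T(q))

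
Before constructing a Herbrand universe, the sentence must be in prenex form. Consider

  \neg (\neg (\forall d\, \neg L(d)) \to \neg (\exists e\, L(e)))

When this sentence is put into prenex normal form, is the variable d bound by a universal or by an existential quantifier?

Rewrite implications/biconditionals: A → B as ¬A ∨ B.
  \neg (\neg \neg (\forall d\, \neg L(d)) \lor \neg (\exists e\, L(e)))
Push ¬ through the quantifiers and connectives to reach negation normal form:
  (\exists d\, L(d)) \land (\exists e\, L(e))
All bound variables are already distinct, so no renaming is needed.
Finally move all quantifiers to the prefix:
  \exists d\, \exists e\, (L(d) \land L(e))
The quantifier \forall d sits under an odd number of negations (counting the antecedent side of each →), so it flips to \exists d.

existential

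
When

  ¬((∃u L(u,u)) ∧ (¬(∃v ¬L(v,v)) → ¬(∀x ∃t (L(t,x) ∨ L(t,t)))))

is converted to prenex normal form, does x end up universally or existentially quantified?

Eliminate → and ↔ using ¬ and ∨.
  ¬((∃u L(u,u)) ∧ (¬¬(∃v ¬L(v,v)) ∨ ¬(∀x ∃t (L(t,x) ∨ L(t,t)))))
Push ¬ through the quantifiers and connectives to reach negation normal form:
  (∀u ¬L(u,u)) ∨ (∀v L(v,v)) ∧ (∀x ∃t (L(t,x) ∨ L(t,t)))
Pull the quantifiers to the front (each side's bound variable is not free in the other side):
  ∀u ∀v ∀x ∃t (¬L(u,u) ∨ L(v,v) ∧ (L(t,x) ∨ L(t,t)))
The quantifier ∀x sits under an even number of negations (counting the antecedent side of each →), so it remains universal.

universal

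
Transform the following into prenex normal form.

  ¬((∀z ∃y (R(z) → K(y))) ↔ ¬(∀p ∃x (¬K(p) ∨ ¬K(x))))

First replace A → B with ¬A ∨ B; A ↔ B as (¬A ∨ B) ∧ (¬B ∨ A).
  ¬((¬(∀z ∃y (¬R(z) ∨ K(y))) ∨ ¬(∀p ∃x (¬K(p) ∨ ¬K(x)))) ∧ (¬¬(∀p ∃x (¬K(p) ∨ ¬K(x))) ∨ (∀z ∃y (¬R(z) ∨ K(y)))))
Move each ¬ inward, flipping quantifiers it crosses:
  (∀z ∃y (¬R(z) ∨ K(y))) ∧ (∀p ∃x (¬K(p) ∨ ¬K(x))) ∨ (∃p ∀x (K(p) ∧ K(x))) ∧ (∃z ∀y (R(z) ∧ ¬K(y)))
Rename bound variables to avoid capture: p↦s, x↦u1, z↦z1, y↦x1.
  (∀z ∃y (¬R(z) ∨ K(y))) ∧ (∀p ∃x (¬K(p) ∨ ¬K(x))) ∨ (∃s ∀u1 (K(s) ∧ K(u1))) ∧ (∃z1 ∀x1 (R(z1) ∧ ¬K(x1)))
Finally move all quantifiers to the prefix:
  ∀z ∃y ∀p ∃x ∃s ∀u1 ∃z1 ∀x1 ((¬R(z) ∨ K(y)) ∧ (¬K(p) ∨ ¬K(x)) ∨ K(s) ∧ K(u1) ∧ R(z1) ∧ ¬K(x1))

∀z ∃y ∀p ∃x ∃s ∀u1 ∃z1 ∀x1 ((¬R(z) ∨ K(y)) ∧ (¬K(p) ∨ ¬K(x)) ∨ K(s) ∧ K(u1) ∧ R(z1) ∧ ¬K(x1))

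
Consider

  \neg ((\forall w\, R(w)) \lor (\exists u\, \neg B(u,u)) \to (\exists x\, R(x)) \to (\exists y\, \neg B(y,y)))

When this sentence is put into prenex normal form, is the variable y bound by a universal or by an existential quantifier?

universal

Rewrite implications/biconditionals: A → B as ¬A ∨ B.
  \neg (\neg ((\forall w\, R(w)) \lor (\exists u\, \neg B(u,u))) \lor \neg (\exists x\, R(x)) \lor (\exists y\, \neg B(y,y)))
Push ¬ through the quantifiers and connectives to reach negation normal form:
  ((\forall w\, R(w)) \lor (\exists u\, \neg B(u,u))) \land (\exists x\, R(x)) \land (\forall y\, B(y,y))
All bound variables are already distinct, so no renaming is needed.
Pull the quantifiers to the front (each side's bound variable is not free in the other side):
  \forall w\, \exists u\, \exists x\, \forall y\, ((R(w) \lor \neg B(u,u)) \land R(x) \land B(y,y))
The quantifier \exists y sits under an odd number of negations (counting the antecedent side of each →), so it flips to \forall y.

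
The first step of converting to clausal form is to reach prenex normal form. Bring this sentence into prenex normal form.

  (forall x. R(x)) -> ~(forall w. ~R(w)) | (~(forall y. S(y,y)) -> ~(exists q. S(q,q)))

Rewrite implications/biconditionals: A → B as ¬A ∨ B.
  ~(forall x. R(x)) | ~(forall w. ~R(w)) | ~~(forall y. S(y,y)) | ~(exists q. S(q,q))
Move each ¬ inward, flipping quantifiers it crosses:
  (exists x. ~R(x)) | (exists w. R(w)) | (forall y. S(y,y)) | (forall q. ~S(q,q))
Extract every quantifier outward, since the variables are now distinct and don't occur free across branches:
  exists x. exists w. forall y. forall q. (~R(x) | R(w) | S(y,y) | ~S(q,q))

exists x. exists w. forall y. forall q. (~R(x) | R(w) | S(y,y) | ~S(q,q))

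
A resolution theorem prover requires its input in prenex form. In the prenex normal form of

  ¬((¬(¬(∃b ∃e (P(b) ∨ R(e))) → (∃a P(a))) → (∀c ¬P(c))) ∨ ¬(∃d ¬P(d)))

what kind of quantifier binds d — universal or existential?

Eliminate → and ↔ using ¬ and ∨.
  ¬(¬¬(¬¬(∃b ∃e (P(b) ∨ R(e))) ∨ (∃a P(a))) ∨ (∀c ¬P(c)) ∨ ¬(∃d ¬P(d)))
Drive negations inward (¬∀x A ≡ ∃x ¬A, ¬∃x A ≡ ∀x ¬A, De Morgan for ∧/∨):
  (∀b ∀e (¬P(b) ∧ ¬R(e))) ∧ (∀a ¬P(a)) ∧ (∃c P(c)) ∧ (∃d ¬P(d))
All bound variables are already distinct, so no renaming is needed.
Pull the quantifiers to the front (each side's bound variable is not free in the other side):
  ∀b ∀e ∀a ∃c ∃d (¬P(b) ∧ ¬R(e) ∧ ¬P(a) ∧ P(c) ∧ ¬P(d))
The quantifier ∃d sits under an even number of negations (counting the antecedent side of each →), so it remains existential.

existential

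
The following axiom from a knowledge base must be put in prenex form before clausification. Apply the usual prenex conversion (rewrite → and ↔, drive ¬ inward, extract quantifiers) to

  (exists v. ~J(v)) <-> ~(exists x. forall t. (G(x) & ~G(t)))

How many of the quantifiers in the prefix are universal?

Rewrite implications/biconditionals: A → B as ¬A ∨ B; A ↔ B as (¬A ∨ B) ∧ (¬B ∨ A).
  (~(exists v. ~J(v)) | ~(exists x. forall t. (G(x) & ~G(t)))) & (~~(exists x. forall t. (G(x) & ~G(t))) | (exists v. ~J(v)))
Move each ¬ inward, flipping quantifiers it crosses:
  ((forall v. J(v)) | (forall x. exists t. (~G(x) | G(t)))) & ((exists x. forall t. (G(x) & ~G(t))) | (exists v. ~J(v)))
Give each quantifier a distinct variable: x↦y1, t↦y, v↦u1.
  ((forall v. J(v)) | (forall x. exists t. (~G(x) | G(t)))) & ((exists y1. forall y. (G(y1) & ~G(y))) | (exists u1. ~J(u1)))
Pull the quantifiers to the front (each side's bound variable is not free in the other side):
  forall v. forall x. exists t. exists y1. forall y. exists u1. ((J(v) | ~G(x) | G(t)) & (G(y1) & ~G(y) | ~J(u1)))
The prefix is forall v forall x exists t exists y1 forall y exists u1: 3 universal, 3 existential.

3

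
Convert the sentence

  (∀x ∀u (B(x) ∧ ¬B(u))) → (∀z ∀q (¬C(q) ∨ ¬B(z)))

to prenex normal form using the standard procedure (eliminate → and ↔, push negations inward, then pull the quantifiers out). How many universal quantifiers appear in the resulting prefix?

Eliminate → and ↔ using ¬ and ∨.
  ¬(∀x ∀u (B(x) ∧ ¬B(u))) ∨ (∀z ∀q (¬C(q) ∨ ¬B(z)))
Drive negations inward (¬∀x A ≡ ∃x ¬A, ¬∃x A ≡ ∀x ¬A, De Morgan for ∧/∨):
  (∃x ∃u (¬B(x) ∨ B(u))) ∨ (∀z ∀q (¬C(q) ∨ ¬B(z)))
All bound variables are already distinct, so no renaming is needed.
Extract every quantifier outward, since the variables are now distinct and don't occur free across branches:
  ∃x ∃u ∀z ∀q (¬B(x) ∨ B(u) ∨ ¬C(q) ∨ ¬B(z))
The prefix is ∃x ∃u ∀z ∀q: 2 universal, 2 existential.

2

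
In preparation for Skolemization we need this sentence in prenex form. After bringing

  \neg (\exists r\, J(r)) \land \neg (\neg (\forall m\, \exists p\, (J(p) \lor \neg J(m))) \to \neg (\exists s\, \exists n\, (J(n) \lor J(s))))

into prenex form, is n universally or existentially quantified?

existential

Rewrite implications/biconditionals: A → B as ¬A ∨ B.
  \neg (\exists r\, J(r)) \land \neg (\neg \neg (\forall m\, \exists p\, (J(p) \lor \neg J(m))) \lor \neg (\exists s\, \exists n\, (J(n) \lor J(s))))
Drive negations inward (¬∀x A ≡ ∃x ¬A, ¬∃x A ≡ ∀x ¬A, De Morgan for ∧/∨):
  (\forall r\, \neg J(r)) \land (\exists m\, \forall p\, (\neg J(p) \land J(m))) \land (\exists s\, \exists n\, (J(n) \lor J(s)))
All bound variables are already distinct, so no renaming is needed.
Pull the quantifiers to the front (each side's bound variable is not free in the other side):
  \forall r\, \exists m\, \forall p\, \exists s\, \exists n\, (\neg J(r) \land \neg J(p) \land J(m) \land (J(n) \lor J(s)))
The quantifier \exists n sits under an even number of negations (counting the antecedent side of each →), so it remains existential.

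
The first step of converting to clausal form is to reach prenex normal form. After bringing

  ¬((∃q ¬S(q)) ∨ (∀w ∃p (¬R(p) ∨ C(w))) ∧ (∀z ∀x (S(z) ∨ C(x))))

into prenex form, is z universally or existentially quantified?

Push ¬ through the quantifiers and connectives to reach negation normal form:
  (∀q S(q)) ∧ ((∃w ∀p (R(p) ∧ ¬C(w))) ∨ (∃z ∃x (¬S(z) ∧ ¬C(x))))
All bound variables are already distinct, so no renaming is needed.
Finally move all quantifiers to the prefix:
  ∀q ∃w ∀p ∃z ∃x (S(q) ∧ (R(p) ∧ ¬C(w) ∨ ¬S(z) ∧ ¬C(x)))
The quantifier ∀z sits under an odd number of negations, so it flips to ∃z.

existential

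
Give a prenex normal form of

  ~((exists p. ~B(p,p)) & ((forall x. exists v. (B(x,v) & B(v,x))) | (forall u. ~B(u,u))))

forall p. exists x. forall v. exists u. (B(p,p) | (~B(x,v) | ~B(v,x)) & B(u,u))

Drive negations inward (¬∀x A ≡ ∃x ¬A, ¬∃x A ≡ ∀x ¬A, De Morgan for ∧/∨):
  (forall p. B(p,p)) | (exists x. forall v. (~B(x,v) | ~B(v,x))) & (exists u. B(u,u))
Finally move all quantifiers to the prefix:
  forall p. exists x. forall v. exists u. (B(p,p) | (~B(x,v) | ~B(v,x)) & B(u,u))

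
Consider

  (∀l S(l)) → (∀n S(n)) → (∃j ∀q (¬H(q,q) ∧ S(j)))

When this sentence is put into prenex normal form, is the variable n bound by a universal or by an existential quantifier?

existential

Rewrite implications/biconditionals: A → B as ¬A ∨ B.
  ¬(∀l S(l)) ∨ ¬(∀n S(n)) ∨ (∃j ∀q (¬H(q,q) ∧ S(j)))
Drive negations inward (¬∀x A ≡ ∃x ¬A, ¬∃x A ≡ ∀x ¬A, De Morgan for ∧/∨):
  (∃l ¬S(l)) ∨ (∃n ¬S(n)) ∨ (∃j ∀q (¬H(q,q) ∧ S(j)))
All bound variables are already distinct, so no renaming is needed.
Pull the quantifiers to the front (each side's bound variable is not free in the other side):
  ∃l ∃n ∃j ∀q (¬S(l) ∨ ¬S(n) ∨ ¬H(q,q) ∧ S(j))
The quantifier ∀n sits under an odd number of negations (counting the antecedent side of each →), so it flips to ∃n.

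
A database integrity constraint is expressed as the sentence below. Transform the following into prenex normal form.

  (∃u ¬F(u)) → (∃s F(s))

∀u ∃s (F(u) ∨ F(s))

Eliminate → and ↔ using ¬ and ∨.
  ¬(∃u ¬F(u)) ∨ (∃s F(s))
Move each ¬ inward, flipping quantifiers it crosses:
  (∀u F(u)) ∨ (∃s F(s))
Finally move all quantifiers to the prefix:
  ∀u ∃s (F(u) ∨ F(s))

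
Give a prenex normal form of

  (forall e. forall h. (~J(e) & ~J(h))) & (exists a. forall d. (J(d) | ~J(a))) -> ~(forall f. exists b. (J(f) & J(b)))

Rewrite implications/biconditionals: A → B as ¬A ∨ B.
  ~((forall e. forall h. (~J(e) & ~J(h))) & (exists a. forall d. (J(d) | ~J(a)))) | ~(forall f. exists b. (J(f) & J(b)))
Push ¬ through the quantifiers and connectives to reach negation normal form:
  (exists e. exists h. (J(e) | J(h))) | (forall a. exists d. (~J(d) & J(a))) | (exists f. forall b. (~J(f) | ~J(b)))
All bound variables are already distinct, so no renaming is needed.
Pull the quantifiers to the front (each side's bound variable is not free in the other side):
  exists e. exists h. forall a. exists d. exists f. forall b. (J(e) | J(h) | ~J(d) & J(a) | ~J(f) | ~J(b))

exists e. exists h. forall a. exists d. exists f. forall b. (J(e) | J(h) | ~J(d) & J(a) | ~J(f) | ~J(b))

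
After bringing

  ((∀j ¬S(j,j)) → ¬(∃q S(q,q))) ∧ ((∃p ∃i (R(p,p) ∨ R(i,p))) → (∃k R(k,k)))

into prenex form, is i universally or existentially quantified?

Rewrite implications/biconditionals: A → B as ¬A ∨ B.
  (¬(∀j ¬S(j,j)) ∨ ¬(∃q S(q,q))) ∧ (¬(∃p ∃i (R(p,p) ∨ R(i,p))) ∨ (∃k R(k,k)))
Move each ¬ inward, flipping quantifiers it crosses:
  ((∃j S(j,j)) ∨ (∀q ¬S(q,q))) ∧ ((∀p ∀i (¬R(p,p) ∧ ¬R(i,p))) ∨ (∃k R(k,k)))
Finally move all quantifiers to the prefix:
  ∃j ∀q ∀p ∀i ∃k ((S(j,j) ∨ ¬S(q,q)) ∧ (¬R(p,p) ∧ ¬R(i,p) ∨ R(k,k)))
The quantifier ∃i sits under an odd number of negations (counting the antecedent side of each →), so it flips to ∀i.

universal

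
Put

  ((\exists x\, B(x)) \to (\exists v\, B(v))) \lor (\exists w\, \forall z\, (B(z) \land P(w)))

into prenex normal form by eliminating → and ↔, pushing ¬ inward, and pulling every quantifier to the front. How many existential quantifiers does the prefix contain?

2

First replace A → B with ¬A ∨ B.
  \neg (\exists x\, B(x)) \lor (\exists v\, B(v)) \lor (\exists w\, \forall z\, (B(z) \land P(w)))
Move each ¬ inward, flipping quantifiers it crosses:
  (\forall x\, \neg B(x)) \lor (\exists v\, B(v)) \lor (\exists w\, \forall z\, (B(z) \land P(w)))
All bound variables are already distinct, so no renaming is needed.
Pull the quantifiers to the front (each side's bound variable is not free in the other side):
  \forall x\, \exists v\, \exists w\, \forall z\, (\neg B(x) \lor B(v) \lor B(z) \land P(w))
The prefix is \forall x \exists v \exists w \forall z: 2 universal, 2 existential.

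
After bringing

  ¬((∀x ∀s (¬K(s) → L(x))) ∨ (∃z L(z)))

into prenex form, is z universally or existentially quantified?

Eliminate → and ↔ using ¬ and ∨.
  ¬((∀x ∀s (¬¬K(s) ∨ L(x))) ∨ (∃z L(z)))
Push ¬ through the quantifiers and connectives to reach negation normal form:
  (∃x ∃s (¬K(s) ∧ ¬L(x))) ∧ (∀z ¬L(z))
All bound variables are already distinct, so no renaming is needed.
Pull the quantifiers to the front (each side's bound variable is not free in the other side):
  ∃x ∃s ∀z (¬K(s) ∧ ¬L(x) ∧ ¬L(z))
The quantifier ∃z sits under an odd number of negations (counting the antecedent side of each →), so it flips to ∀z.

universal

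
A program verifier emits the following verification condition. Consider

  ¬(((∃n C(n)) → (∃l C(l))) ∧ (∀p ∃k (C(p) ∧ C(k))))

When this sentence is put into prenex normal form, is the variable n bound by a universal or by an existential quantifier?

First replace A → B with ¬A ∨ B.
  ¬((¬(∃n C(n)) ∨ (∃l C(l))) ∧ (∀p ∃k (C(p) ∧ C(k))))
Drive negations inward (¬∀x A ≡ ∃x ¬A, ¬∃x A ≡ ∀x ¬A, De Morgan for ∧/∨):
  (∃n C(n)) ∧ (∀l ¬C(l)) ∨ (∃p ∀k (¬C(p) ∨ ¬C(k)))
Finally move all quantifiers to the prefix:
  ∃n ∀l ∃p ∀k (C(n) ∧ ¬C(l) ∨ ¬C(p) ∨ ¬C(k))
The quantifier ∃n sits under an even number of negations (counting the antecedent side of each →), so it remains existential.

existential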